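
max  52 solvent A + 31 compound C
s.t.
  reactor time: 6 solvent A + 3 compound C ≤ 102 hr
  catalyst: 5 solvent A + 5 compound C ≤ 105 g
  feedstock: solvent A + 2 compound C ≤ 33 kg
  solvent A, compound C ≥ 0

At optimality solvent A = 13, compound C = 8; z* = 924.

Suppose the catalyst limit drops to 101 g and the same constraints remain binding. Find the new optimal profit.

916

Binding: reactor time and catalyst. Non-binding: feedstock (4 unused).
Slack constraints have shadow price 0 (complementary slackness).
From A_Bᵀ y = c: 6·y_reactor time + 5·y_catalyst = 52; 3·y_reactor time + 5·y_catalyst = 31.
→ y_reactor time = 7 and y_catalyst = 2.
Δz = y_catalyst·Δb = 2 × (-4) = -8, so new z* = 924 − 8 = 916.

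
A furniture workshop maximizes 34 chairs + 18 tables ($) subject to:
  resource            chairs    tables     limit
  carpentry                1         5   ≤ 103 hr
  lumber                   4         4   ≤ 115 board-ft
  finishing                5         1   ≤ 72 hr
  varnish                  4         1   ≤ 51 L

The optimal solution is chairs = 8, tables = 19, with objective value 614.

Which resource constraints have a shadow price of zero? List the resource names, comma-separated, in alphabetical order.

finishing, lumber

carpentry: 103/103 (binding)
lumber: 108/115 (slack 7)
finishing: 59/72 (slack 13)
varnish: 51/51 (binding)
By complementary slackness, a constraint with positive slack has shadow price 0 → finishing, lumber.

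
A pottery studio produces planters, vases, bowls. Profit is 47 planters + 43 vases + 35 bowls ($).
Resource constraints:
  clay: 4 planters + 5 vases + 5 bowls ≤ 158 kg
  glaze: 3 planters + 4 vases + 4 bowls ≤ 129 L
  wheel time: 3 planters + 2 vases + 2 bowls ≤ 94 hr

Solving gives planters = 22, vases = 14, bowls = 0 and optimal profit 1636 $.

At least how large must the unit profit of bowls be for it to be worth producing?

At the optimum: clay uses 158 of 158 (binding); glaze uses 122 of 129 (slack = 7); wheel time uses 94 of 94 (binding).
Since glaze is not tight, its dual is 0.
From A_Bᵀ y = c: 4·y_clay + 3·y_wheel time = 47; 5·y_clay + 2·y_wheel time = 43.
→ y_clay = 5 and y_wheel time = 9.
bowls enters the basis when its profit ≥ yᵀa₃ = 5·5 + 9·2 = 43.

43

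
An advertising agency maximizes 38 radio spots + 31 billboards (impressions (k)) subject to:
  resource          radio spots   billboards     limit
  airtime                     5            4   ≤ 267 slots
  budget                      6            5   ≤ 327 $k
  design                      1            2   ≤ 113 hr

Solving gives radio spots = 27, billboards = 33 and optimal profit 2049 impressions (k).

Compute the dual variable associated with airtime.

Check each constraint at x*: airtime 267/267 (tight); budget 327/327 (tight); design 93/113 (slack 20).
Since design is not tight, its dual is 0.
From A_Bᵀ y = c: 5·y_airtime + 6·y_budget = 38; 4·y_airtime + 5·y_budget = 31.
This yields shadow prices y_airtime = 4, y_budget = 3.
Shadow price of airtime = 4.

4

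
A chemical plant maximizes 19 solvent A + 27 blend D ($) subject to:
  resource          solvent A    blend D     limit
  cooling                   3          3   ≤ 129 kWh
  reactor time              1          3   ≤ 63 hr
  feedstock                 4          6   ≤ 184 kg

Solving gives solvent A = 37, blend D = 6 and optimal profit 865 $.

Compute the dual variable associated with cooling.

1

Binding: cooling and feedstock. Non-binding: reactor time (8 unused).
Since reactor time is not tight, its dual is 0.
From A_Bᵀ y = c: 3·y_cooling + 4·y_feedstock = 19; 3·y_cooling + 6·y_feedstock = 27.
→ y_cooling = 1 and y_feedstock = 4.
Shadow price of cooling = 1.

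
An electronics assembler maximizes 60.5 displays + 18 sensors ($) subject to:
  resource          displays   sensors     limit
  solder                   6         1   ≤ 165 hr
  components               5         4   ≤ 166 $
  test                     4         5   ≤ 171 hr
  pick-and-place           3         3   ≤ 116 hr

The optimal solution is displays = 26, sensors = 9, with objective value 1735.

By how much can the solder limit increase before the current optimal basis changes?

34.2

Binding constraints: solder, components. The basis is B = [[6,1],[5,4]] with det 19.
Per unit increase in solder, x* moves by d = (0.2105, -0.2632).
The basis stays optimal until sensors reaches 0; allowable increase = 34.2 hr.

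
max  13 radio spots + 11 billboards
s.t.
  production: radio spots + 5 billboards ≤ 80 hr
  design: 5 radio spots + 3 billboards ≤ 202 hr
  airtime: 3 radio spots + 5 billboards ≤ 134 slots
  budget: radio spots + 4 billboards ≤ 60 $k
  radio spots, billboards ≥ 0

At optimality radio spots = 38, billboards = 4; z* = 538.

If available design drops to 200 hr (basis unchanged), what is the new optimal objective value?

Binding: design and airtime. Non-binding: production (22 unused), budget (6 unused).
By complementary slackness, y = 0 for the non-binding constraints.
The binding rows give the dual system: 5·y_design + 3·y_airtime = 13 and 3·y_design + 5·y_airtime = 11.
Solving: y_design = 2, y_airtime = 1.
Δz = y_design·Δb = 2 × (-2) = -4, so new z* = 538 − 4 = 534.

534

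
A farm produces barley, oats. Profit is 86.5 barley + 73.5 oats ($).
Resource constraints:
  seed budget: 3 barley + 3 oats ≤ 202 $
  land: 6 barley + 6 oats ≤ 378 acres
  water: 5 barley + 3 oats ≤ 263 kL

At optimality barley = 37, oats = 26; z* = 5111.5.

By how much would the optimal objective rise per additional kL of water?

At the optimum: seed budget uses 189 of 202 (slack = 13); land uses 378 of 378 (binding); water uses 263 of 263 (binding).
Since seed budget is not tight, its dual is 0.
The binding rows give the dual system: 6·y_land + 5·y_water = 86.5 and 6·y_land + 3·y_water = 73.5.
This yields shadow prices y_land = 9, y_water = 6.5.
Shadow price of water = 6.5.

6.5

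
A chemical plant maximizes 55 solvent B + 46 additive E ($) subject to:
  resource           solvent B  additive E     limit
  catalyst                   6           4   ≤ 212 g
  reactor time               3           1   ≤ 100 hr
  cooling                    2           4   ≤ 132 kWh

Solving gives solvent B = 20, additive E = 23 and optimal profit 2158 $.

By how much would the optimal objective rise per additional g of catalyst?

8

Check each constraint at x*: catalyst 212/212 (tight); reactor time 83/100 (slack 17); cooling 132/132 (tight).
Slack constraints have shadow price 0 (complementary slackness).
From A_Bᵀ y = c: 6·y_catalyst + 2·y_cooling = 55; 4·y_catalyst + 4·y_cooling = 46.
Solving: y_catalyst = 8, y_cooling = 3.5.
Shadow price of catalyst = 8.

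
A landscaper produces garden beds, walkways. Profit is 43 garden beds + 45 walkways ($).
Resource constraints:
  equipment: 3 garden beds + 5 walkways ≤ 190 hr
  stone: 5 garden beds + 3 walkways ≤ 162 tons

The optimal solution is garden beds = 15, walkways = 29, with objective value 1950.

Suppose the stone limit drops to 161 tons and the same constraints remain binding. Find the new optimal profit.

1945

Both equipment and stone are binding at x*.
Dual feasibility on the basic columns requires 3·y_equipment + 5·y_stone = 43, 5·y_equipment + 3·y_stone = 45.
Solving: y_equipment = 6, y_stone = 5.
Δz = y_stone·Δb = 5 × (-1) = -5, so new z* = 1950 − 5 = 1945.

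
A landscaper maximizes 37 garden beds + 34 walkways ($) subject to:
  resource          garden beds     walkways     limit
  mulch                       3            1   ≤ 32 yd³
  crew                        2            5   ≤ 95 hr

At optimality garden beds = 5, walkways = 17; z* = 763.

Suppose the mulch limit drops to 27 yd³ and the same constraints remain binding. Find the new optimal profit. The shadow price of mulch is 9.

718

Δb = -5, so new z* = 763 + (9)·(-5) = 763 − 45 = 718.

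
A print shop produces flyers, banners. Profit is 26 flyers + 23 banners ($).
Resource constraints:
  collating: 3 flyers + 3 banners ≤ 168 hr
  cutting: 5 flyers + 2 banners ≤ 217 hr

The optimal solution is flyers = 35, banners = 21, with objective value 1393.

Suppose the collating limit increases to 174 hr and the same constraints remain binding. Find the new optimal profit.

1435

Both collating and cutting are binding at x*.
The binding rows give the dual system: 3·y_collating + 5·y_cutting = 26 and 3·y_collating + 2·y_cutting = 23.
Solving: y_collating = 7, y_cutting = 1.
Δz = y_collating·Δb = 7 × (6) = 42, so new z* = 1393 + 42 = 1435.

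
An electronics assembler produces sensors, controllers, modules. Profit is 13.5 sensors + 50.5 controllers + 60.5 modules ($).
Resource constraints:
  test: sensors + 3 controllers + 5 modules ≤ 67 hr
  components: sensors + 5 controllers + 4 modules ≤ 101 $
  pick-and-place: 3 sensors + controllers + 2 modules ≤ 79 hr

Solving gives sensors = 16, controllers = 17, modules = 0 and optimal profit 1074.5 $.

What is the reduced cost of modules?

-2

Check each constraint at x*: test 67/67 (tight); components 101/101 (tight); pick-and-place 65/79 (slack 14).
By complementary slackness, y = 0 for the non-binding constraint.
The binding rows give the dual system: 1·y_test + 1·y_components = 13.5 and 3·y_test + 5·y_components = 50.5.
This yields shadow prices y_test = 8.5, y_components = 5.
Reduced cost of modules: c₃ − yᵀa₃ = 60.5 − (8.5·5 + 5·4) = 60.5 − 62.5 = -2.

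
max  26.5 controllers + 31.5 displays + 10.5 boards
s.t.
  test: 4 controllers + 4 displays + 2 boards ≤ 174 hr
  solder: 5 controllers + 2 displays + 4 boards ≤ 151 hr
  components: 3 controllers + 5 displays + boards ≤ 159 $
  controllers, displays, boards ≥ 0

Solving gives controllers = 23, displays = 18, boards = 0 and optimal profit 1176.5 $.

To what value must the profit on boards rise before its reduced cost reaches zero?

13.5

At the optimum: test uses 164 of 174 (slack = 10); solder uses 151 of 151 (binding); components uses 159 of 159 (binding).
By complementary slackness, y = 0 for the non-binding constraint.
Dual feasibility on the basic columns requires 5·y_solder + 3·y_components = 26.5, 2·y_solder + 5·y_components = 31.5.
This yields shadow prices y_solder = 2, y_components = 5.5.
boards enters the basis when its profit ≥ yᵀa₃ = 2·4 + 5.5·1 = 13.5.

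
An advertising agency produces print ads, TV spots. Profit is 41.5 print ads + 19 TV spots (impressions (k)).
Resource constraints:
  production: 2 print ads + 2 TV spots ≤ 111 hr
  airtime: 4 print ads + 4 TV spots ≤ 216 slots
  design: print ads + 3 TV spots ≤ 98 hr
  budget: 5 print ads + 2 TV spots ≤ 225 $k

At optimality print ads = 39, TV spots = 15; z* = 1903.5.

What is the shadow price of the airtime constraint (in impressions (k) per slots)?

Binding: airtime and budget. Non-binding: production (3 unused), design (14 unused).
Slack constraints have shadow price 0 (complementary slackness).
Dual feasibility on the basic columns requires 4·y_airtime + 5·y_budget = 41.5, 4·y_airtime + 2·y_budget = 19.
This yields shadow prices y_airtime = 1, y_budget = 7.5.
Shadow price of airtime = 1.

1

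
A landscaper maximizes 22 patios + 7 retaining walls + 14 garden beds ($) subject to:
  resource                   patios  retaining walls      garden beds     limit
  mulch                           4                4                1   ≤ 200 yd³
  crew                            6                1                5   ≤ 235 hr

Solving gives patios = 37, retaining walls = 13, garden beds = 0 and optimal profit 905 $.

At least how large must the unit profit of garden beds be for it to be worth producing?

Check each constraint at x*: mulch 200/200 (tight); crew 235/235 (tight).
Dual feasibility on the basic columns requires 4·y_mulch + 6·y_crew = 22, 4·y_mulch + 1·y_crew = 7.
This yields shadow prices y_mulch = 1, y_crew = 3.
garden beds enters the basis when its profit ≥ yᵀa₃ = 1·1 + 3·5 = 16.

16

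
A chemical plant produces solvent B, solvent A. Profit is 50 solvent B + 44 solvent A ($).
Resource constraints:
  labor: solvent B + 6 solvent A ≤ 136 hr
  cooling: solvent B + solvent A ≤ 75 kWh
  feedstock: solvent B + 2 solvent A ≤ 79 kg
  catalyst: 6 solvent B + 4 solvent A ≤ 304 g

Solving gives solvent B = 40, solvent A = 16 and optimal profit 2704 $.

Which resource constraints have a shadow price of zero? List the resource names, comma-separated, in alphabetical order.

cooling, feedstock

labor: 136/136 (binding)
cooling: 56/75 (slack 19)
feedstock: 72/79 (slack 7)
catalyst: 304/304 (binding)
By complementary slackness, a constraint with positive slack has shadow price 0 → cooling, feedstock.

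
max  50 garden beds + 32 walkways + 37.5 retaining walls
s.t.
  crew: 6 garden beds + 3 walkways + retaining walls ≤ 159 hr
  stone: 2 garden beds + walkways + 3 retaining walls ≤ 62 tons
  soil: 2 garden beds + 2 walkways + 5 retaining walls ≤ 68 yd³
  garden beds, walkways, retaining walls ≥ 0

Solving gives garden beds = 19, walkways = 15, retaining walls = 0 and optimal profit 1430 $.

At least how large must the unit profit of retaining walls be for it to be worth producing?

Binding: crew and soil. Non-binding: stone (9 unused).
By complementary slackness, y = 0 for the non-binding constraint.
Dual feasibility on the basic columns requires 6·y_crew + 2·y_soil = 50, 3·y_crew + 2·y_soil = 32.
Solving: y_crew = 6, y_soil = 7.
retaining walls enters the basis when its profit ≥ yᵀa₃ = 6·1 + 7·5 = 41.

41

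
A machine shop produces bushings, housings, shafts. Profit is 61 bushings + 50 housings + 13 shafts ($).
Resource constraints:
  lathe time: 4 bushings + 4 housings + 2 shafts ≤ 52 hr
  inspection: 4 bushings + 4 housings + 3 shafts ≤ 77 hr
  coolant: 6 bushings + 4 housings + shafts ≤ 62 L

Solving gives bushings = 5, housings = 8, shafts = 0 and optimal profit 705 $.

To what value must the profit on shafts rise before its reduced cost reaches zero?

At the optimum: lathe time uses 52 of 52 (binding); inspection uses 52 of 77 (slack = 25); coolant uses 62 of 62 (binding).
Slack constraints have shadow price 0 (complementary slackness).
From A_Bᵀ y = c: 4·y_lathe time + 6·y_coolant = 61; 4·y_lathe time + 4·y_coolant = 50.
→ y_lathe time = 7 and y_coolant = 5.5.
shafts enters the basis when its profit ≥ yᵀa₃ = 7·2 + 5.5·1 = 19.5.

19.5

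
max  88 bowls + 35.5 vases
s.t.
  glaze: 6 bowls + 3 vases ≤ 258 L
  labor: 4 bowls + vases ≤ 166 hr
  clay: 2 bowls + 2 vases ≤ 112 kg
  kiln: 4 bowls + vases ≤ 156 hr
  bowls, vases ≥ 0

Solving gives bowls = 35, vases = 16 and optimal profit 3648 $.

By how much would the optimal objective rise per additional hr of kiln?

8.5

Binding: glaze and kiln. Non-binding: labor (10 unused), clay (10 unused).
By complementary slackness, y = 0 for the non-binding constraints.
From A_Bᵀ y = c: 6·y_glaze + 4·y_kiln = 88; 3·y_glaze + 1·y_kiln = 35.5.
Solving: y_glaze = 9, y_kiln = 8.5.
Shadow price of kiln = 8.5.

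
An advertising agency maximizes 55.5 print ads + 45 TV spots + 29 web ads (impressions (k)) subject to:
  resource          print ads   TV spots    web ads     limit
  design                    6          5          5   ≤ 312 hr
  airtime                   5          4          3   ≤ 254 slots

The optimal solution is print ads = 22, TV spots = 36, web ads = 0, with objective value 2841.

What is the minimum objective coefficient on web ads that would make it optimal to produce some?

At the optimum: design uses 312 of 312 (binding); airtime uses 254 of 254 (binding).
From A_Bᵀ y = c: 6·y_design + 5·y_airtime = 55.5; 5·y_design + 4·y_airtime = 45.
Solving: y_design = 3, y_airtime = 7.5.
web ads enters the basis when its profit ≥ yᵀa₃ = 3·5 + 7.5·3 = 37.5.

37.5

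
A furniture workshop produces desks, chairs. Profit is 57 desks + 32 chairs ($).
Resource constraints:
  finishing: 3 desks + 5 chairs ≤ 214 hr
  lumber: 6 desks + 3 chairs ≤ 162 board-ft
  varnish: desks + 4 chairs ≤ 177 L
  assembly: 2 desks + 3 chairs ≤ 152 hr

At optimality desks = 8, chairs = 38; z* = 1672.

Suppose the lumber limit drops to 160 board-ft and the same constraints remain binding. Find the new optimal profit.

Check each constraint at x*: finishing 214/214 (tight); lumber 162/162 (tight); varnish 160/177 (slack 17); assembly 130/152 (slack 22).
By complementary slackness, y = 0 for the non-binding constraints.
The binding rows give the dual system: 3·y_finishing + 6·y_lumber = 57 and 5·y_finishing + 3·y_lumber = 32.
This yields shadow prices y_finishing = 1, y_lumber = 9.
Δz = y_lumber·Δb = 9 × (-2) = -18, so new z* = 1672 − 18 = 1654.

1654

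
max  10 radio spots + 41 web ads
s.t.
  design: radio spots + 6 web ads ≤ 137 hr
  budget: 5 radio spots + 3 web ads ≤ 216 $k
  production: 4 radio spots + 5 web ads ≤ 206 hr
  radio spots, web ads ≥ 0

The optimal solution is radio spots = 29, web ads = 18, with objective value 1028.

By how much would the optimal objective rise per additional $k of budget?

Check each constraint at x*: design 137/137 (tight); budget 199/216 (slack 17); production 206/206 (tight).
Since budget is not tight, its dual is 0.
Dual feasibility on the basic columns requires 1·y_design + 4·y_production = 10, 6·y_design + 5·y_production = 41.
→ y_design = 6 and y_production = 1.
Shadow price of budget = 0.

0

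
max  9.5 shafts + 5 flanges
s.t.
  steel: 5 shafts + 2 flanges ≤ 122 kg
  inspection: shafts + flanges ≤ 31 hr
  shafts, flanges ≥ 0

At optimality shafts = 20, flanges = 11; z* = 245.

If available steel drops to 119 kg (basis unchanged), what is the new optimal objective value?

At the optimum: steel uses 122 of 122 (binding); inspection uses 31 of 31 (binding).
The binding rows give the dual system: 5·y_steel + 1·y_inspection = 9.5 and 2·y_steel + 1·y_inspection = 5.
Solving: y_steel = 1.5, y_inspection = 2.
Δz = y_steel·Δb = 1.5 × (-3) = -4.5, so new z* = 245 − 4.5 = 240.5.

240.5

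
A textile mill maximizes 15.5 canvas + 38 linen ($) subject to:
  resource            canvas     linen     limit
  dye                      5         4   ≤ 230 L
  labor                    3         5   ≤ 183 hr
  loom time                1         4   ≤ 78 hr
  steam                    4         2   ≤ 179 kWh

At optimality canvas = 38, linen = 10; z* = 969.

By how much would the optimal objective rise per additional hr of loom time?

8

Check each constraint at x*: dye 230/230 (tight); labor 164/183 (slack 19); loom time 78/78 (tight); steam 172/179 (slack 7).
Since labor, steam are not tight, their duals are 0.
From A_Bᵀ y = c: 5·y_dye + 1·y_loom time = 15.5; 4·y_dye + 4·y_loom time = 38.
Solving: y_dye = 1.5, y_loom time = 8.
Shadow price of loom time = 8.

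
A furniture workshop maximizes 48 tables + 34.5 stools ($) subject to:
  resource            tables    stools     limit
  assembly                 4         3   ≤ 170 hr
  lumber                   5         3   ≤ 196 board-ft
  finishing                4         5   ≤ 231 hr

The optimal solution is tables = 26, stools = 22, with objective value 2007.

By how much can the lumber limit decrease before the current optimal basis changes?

Binding constraints: assembly, lumber. The basis is B = [[4,3],[5,3]] with det -3.
Per unit decrease in lumber, x* moves by d = (-1, 1.3333).
The basis stays optimal until finishing becomes binding; allowable decrease = 6.375 board-ft.

6.375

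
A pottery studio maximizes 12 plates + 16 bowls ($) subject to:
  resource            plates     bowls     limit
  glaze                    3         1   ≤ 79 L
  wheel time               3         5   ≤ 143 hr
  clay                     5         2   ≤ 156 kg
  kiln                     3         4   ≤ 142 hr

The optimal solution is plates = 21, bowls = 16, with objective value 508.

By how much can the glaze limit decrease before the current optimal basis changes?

Binding constraints: glaze, wheel time. The basis is B = [[3,1],[3,5]] with det 12.
Per unit decrease in glaze, x* moves by d = (-0.4167, 0.25).
The basis stays optimal until plates reaches 0; allowable decrease = 50.4 L.

50.4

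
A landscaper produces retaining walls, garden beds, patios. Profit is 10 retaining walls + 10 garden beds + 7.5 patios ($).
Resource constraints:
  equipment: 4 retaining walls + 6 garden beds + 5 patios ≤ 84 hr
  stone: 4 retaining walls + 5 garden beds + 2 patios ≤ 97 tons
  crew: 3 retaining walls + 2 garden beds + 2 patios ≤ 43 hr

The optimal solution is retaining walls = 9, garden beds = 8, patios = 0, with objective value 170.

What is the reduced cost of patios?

Check each constraint at x*: equipment 84/84 (tight); stone 76/97 (slack 21); crew 43/43 (tight).
By complementary slackness, y = 0 for the non-binding constraint.
From A_Bᵀ y = c: 4·y_equipment + 3·y_crew = 10; 6·y_equipment + 2·y_crew = 10.
→ y_equipment = 1 and y_crew = 2.
Reduced cost of patios: c₃ − yᵀa₃ = 7.5 − (1·5 + 2·2) = 7.5 − 9 = -1.5.

-1.5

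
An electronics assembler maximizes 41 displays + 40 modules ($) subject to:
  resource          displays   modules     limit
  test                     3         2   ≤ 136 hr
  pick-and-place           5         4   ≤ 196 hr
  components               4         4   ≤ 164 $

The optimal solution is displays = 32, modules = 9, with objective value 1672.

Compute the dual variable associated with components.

9

Binding: pick-and-place and components. Non-binding: test (22 unused).
By complementary slackness, y = 0 for the non-binding constraint.
Dual feasibility on the basic columns requires 5·y_pick-and-place + 4·y_components = 41, 4·y_pick-and-place + 4·y_components = 40.
Solving: y_pick-and-place = 1, y_components = 9.
Shadow price of components = 9.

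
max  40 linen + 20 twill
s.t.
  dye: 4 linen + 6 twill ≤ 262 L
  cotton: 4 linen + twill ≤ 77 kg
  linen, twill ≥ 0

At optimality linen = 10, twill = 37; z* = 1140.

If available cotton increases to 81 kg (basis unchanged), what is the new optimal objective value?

At the optimum: dye uses 262 of 262 (binding); cotton uses 77 of 77 (binding).
From A_Bᵀ y = c: 4·y_dye + 4·y_cotton = 40; 6·y_dye + 1·y_cotton = 20.
→ y_dye = 2 and y_cotton = 8.
Δz = y_cotton·Δb = 8 × (4) = 32, so new z* = 1140 + 32 = 1172.

1172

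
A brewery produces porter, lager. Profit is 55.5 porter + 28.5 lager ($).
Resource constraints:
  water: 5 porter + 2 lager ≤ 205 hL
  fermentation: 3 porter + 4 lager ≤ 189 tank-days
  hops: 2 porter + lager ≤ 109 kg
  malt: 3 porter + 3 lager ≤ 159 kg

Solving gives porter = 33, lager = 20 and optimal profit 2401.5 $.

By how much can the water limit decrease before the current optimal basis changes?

Binding constraints: water, malt. The basis is B = [[5,2],[3,3]] with det 9.
Per unit decrease in water, x* moves by d = (-0.3333, 0.3333).
The basis stays optimal until fermentation becomes binding; allowable decrease = 30 hL.

30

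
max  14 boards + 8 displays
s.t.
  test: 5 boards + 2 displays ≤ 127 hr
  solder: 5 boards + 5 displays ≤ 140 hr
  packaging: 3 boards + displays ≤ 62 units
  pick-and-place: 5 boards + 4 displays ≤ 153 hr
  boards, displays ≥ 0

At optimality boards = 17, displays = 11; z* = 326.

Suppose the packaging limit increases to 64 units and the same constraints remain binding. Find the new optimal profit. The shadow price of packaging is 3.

Δb = 2, so new z* = 326 + (3)·(2) = 326 + 6 = 332.

332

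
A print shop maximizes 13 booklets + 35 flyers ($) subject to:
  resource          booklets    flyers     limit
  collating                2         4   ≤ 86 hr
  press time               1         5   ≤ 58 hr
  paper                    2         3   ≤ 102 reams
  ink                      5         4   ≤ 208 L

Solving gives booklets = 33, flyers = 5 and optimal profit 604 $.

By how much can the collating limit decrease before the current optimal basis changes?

39.6

Binding constraints: collating, press time. The basis is B = [[2,4],[1,5]] with det 6.
Per unit decrease in collating, x* moves by d = (-0.8333, 0.1667).
The basis stays optimal until booklets reaches 0; allowable decrease = 39.6 hr.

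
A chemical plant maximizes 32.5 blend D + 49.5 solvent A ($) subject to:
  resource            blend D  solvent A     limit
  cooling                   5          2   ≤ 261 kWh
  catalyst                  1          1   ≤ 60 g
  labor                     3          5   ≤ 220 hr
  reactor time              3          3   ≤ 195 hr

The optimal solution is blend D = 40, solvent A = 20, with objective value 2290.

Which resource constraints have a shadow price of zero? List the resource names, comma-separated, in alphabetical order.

cooling, reactor time

cooling: 240/261 (slack 21)
catalyst: 60/60 (binding)
labor: 220/220 (binding)
reactor time: 180/195 (slack 15)
By complementary slackness, a constraint with positive slack has shadow price 0 → cooling, reactor time.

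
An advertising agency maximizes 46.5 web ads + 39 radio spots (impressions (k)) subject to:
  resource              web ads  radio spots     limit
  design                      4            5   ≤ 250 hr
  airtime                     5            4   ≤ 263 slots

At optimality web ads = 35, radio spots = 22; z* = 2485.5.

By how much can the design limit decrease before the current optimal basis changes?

Binding constraints: design, airtime. The basis is B = [[4,5],[5,4]] with det -9.
Per unit decrease in design, x* moves by d = (0.4444, -0.5556).
The basis stays optimal until radio spots reaches 0; allowable decrease = 39.6 hr.

39.6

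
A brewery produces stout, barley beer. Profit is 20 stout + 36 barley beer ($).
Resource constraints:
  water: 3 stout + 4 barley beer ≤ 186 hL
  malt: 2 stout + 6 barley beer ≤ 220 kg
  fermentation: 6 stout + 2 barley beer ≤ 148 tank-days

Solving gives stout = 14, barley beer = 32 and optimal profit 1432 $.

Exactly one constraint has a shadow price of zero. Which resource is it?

water: 170/186 (slack 16)
malt: 220/220 (binding)
fermentation: 148/148 (binding)
By complementary slackness, a constraint with positive slack has shadow price 0 → water.

water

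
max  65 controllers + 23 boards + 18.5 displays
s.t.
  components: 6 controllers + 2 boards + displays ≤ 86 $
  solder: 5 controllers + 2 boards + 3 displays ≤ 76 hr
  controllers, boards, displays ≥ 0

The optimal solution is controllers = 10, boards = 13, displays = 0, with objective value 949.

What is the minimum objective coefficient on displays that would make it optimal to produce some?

19.5

Check each constraint at x*: components 86/86 (tight); solder 76/76 (tight).
From A_Bᵀ y = c: 6·y_components + 5·y_solder = 65; 2·y_components + 2·y_solder = 23.
Solving: y_components = 7.5, y_solder = 4.
displays enters the basis when its profit ≥ yᵀa₃ = 7.5·1 + 4·3 = 19.5.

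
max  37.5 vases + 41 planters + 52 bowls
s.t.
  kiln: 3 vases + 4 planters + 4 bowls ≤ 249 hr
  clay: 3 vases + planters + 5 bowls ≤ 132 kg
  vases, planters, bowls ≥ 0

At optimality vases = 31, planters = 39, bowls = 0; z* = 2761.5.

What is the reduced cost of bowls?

-1

Check each constraint at x*: kiln 249/249 (tight); clay 132/132 (tight).
From A_Bᵀ y = c: 3·y_kiln + 3·y_clay = 37.5; 4·y_kiln + 1·y_clay = 41.
→ y_kiln = 9.5 and y_clay = 3.
Reduced cost of bowls: c₃ − yᵀa₃ = 52 − (9.5·4 + 3·5) = 52 − 53 = -1.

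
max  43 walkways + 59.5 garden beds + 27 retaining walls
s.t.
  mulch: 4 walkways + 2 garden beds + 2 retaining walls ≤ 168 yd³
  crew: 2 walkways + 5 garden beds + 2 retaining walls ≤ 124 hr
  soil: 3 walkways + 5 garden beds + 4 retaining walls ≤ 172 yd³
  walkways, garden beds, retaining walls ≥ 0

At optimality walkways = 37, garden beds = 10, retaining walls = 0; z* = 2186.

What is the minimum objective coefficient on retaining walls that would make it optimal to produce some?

At the optimum: mulch uses 168 of 168 (binding); crew uses 124 of 124 (binding); soil uses 161 of 172 (slack = 11).
Since soil is not tight, its dual is 0.
Dual feasibility on the basic columns requires 4·y_mulch + 2·y_crew = 43, 2·y_mulch + 5·y_crew = 59.5.
Solving: y_mulch = 6, y_crew = 9.5.
retaining walls enters the basis when its profit ≥ yᵀa₃ = 6·2 + 9.5·2 = 31.

31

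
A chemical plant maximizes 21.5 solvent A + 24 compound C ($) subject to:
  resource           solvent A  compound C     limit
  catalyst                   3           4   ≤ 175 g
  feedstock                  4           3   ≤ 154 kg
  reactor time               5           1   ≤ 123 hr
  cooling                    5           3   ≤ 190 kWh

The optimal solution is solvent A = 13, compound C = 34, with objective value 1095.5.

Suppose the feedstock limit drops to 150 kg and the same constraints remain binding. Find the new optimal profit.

1087.5

At the optimum: catalyst uses 175 of 175 (binding); feedstock uses 154 of 154 (binding); reactor time uses 99 of 123 (slack = 24); cooling uses 167 of 190 (slack = 23).
Slack constraints have shadow price 0 (complementary slackness).
The binding rows give the dual system: 3·y_catalyst + 4·y_feedstock = 21.5 and 4·y_catalyst + 3·y_feedstock = 24.
Solving: y_catalyst = 4.5, y_feedstock = 2.
Δz = y_feedstock·Δb = 2 × (-4) = -8, so new z* = 1095.5 − 8 = 1087.5.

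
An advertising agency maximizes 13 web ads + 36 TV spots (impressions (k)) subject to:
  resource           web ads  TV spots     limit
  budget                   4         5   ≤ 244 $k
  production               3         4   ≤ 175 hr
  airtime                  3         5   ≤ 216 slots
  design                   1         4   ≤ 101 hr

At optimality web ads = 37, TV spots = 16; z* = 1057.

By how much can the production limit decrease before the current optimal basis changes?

74

Binding constraints: production, design. The basis is B = [[3,4],[1,4]] with det 8.
Per unit decrease in production, x* moves by d = (-0.5, 0.125).
The basis stays optimal until web ads reaches 0; allowable decrease = 74 hr.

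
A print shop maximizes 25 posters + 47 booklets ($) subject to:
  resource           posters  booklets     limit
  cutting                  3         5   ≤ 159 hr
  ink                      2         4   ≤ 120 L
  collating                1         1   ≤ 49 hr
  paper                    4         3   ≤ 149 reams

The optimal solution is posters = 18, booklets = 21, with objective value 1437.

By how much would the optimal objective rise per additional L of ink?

8

Check each constraint at x*: cutting 159/159 (tight); ink 120/120 (tight); collating 39/49 (slack 10); paper 135/149 (slack 14).
Slack constraints have shadow price 0 (complementary slackness).
From A_Bᵀ y = c: 3·y_cutting + 2·y_ink = 25; 5·y_cutting + 4·y_ink = 47.
→ y_cutting = 3 and y_ink = 8.
Shadow price of ink = 8.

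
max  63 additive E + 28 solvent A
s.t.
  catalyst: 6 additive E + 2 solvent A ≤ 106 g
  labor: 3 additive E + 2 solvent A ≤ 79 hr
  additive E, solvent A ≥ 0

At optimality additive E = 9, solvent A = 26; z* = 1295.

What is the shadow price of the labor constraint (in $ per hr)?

At the optimum: catalyst uses 106 of 106 (binding); labor uses 79 of 79 (binding).
From A_Bᵀ y = c: 6·y_catalyst + 3·y_labor = 63; 2·y_catalyst + 2·y_labor = 28.
Solving: y_catalyst = 7, y_labor = 7.
Shadow price of labor = 7.

7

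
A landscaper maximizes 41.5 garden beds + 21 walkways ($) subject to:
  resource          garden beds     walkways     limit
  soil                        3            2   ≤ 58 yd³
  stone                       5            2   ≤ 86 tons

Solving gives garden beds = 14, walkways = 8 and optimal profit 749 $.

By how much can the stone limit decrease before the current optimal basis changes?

28

Binding constraints: soil, stone. The basis is B = [[3,2],[5,2]] with det -4.
Per unit decrease in stone, x* moves by d = (-0.5, 0.75).
The basis stays optimal until garden beds reaches 0; allowable decrease = 28 tons.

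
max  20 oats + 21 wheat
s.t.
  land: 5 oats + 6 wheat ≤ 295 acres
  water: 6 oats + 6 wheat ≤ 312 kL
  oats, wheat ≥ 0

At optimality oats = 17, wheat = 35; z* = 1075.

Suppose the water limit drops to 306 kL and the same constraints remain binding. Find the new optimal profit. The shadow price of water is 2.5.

1060

Δb = -6, so new z* = 1075 + (2.5)·(-6) = 1075 − 15 = 1060.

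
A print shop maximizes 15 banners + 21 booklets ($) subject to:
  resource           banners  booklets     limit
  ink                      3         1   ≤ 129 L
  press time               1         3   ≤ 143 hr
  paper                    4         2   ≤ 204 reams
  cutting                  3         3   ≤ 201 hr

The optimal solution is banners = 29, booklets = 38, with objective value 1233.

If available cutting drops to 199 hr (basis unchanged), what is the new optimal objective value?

1225

At the optimum: ink uses 125 of 129 (slack = 4); press time uses 143 of 143 (binding); paper uses 192 of 204 (slack = 12); cutting uses 201 of 201 (binding).
By complementary slackness, y = 0 for the non-binding constraints.
The binding rows give the dual system: 1·y_press time + 3·y_cutting = 15 and 3·y_press time + 3·y_cutting = 21.
This yields shadow prices y_press time = 3, y_cutting = 4.
Δz = y_cutting·Δb = 4 × (-2) = -8, so new z* = 1233 − 8 = 1225.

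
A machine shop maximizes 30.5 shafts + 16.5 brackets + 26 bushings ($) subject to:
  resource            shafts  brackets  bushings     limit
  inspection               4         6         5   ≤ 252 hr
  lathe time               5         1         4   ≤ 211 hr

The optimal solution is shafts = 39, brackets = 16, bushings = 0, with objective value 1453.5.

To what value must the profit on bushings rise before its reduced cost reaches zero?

Check each constraint at x*: inspection 252/252 (tight); lathe time 211/211 (tight).
Dual feasibility on the basic columns requires 4·y_inspection + 5·y_lathe time = 30.5, 6·y_inspection + 1·y_lathe time = 16.5.
Solving: y_inspection = 2, y_lathe time = 4.5.
bushings enters the basis when its profit ≥ yᵀa₃ = 2·5 + 4.5·4 = 28.

28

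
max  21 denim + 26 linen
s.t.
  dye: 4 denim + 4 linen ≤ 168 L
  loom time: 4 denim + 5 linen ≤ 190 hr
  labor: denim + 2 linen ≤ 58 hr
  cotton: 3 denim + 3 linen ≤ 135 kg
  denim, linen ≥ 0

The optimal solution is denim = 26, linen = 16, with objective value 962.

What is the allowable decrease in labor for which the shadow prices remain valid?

16

Binding constraints: dye, labor. The basis is B = [[4,4],[1,2]] with det 4.
Per unit decrease in labor, x* moves by d = (1, -1).
The basis stays optimal until linen reaches 0; allowable decrease = 16 hr.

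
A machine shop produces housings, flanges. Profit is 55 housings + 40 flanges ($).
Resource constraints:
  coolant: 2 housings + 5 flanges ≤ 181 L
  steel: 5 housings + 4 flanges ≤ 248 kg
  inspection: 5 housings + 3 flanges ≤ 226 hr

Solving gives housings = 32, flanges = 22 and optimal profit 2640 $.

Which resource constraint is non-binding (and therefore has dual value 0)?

coolant: 174/181 (slack 7)
steel: 248/248 (binding)
inspection: 226/226 (binding)
By complementary slackness, a constraint with positive slack has shadow price 0 → coolant.

coolant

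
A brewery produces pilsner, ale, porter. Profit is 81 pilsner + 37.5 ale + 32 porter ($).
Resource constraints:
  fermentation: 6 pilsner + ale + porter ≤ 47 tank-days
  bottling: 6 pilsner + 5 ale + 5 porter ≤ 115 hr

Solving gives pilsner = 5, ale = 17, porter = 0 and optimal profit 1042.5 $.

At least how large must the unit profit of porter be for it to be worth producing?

Both fermentation and bottling are binding at x*.
From A_Bᵀ y = c: 6·y_fermentation + 6·y_bottling = 81; 1·y_fermentation + 5·y_bottling = 37.5.
This yields shadow prices y_fermentation = 7.5, y_bottling = 6.
porter enters the basis when its profit ≥ yᵀa₃ = 7.5·1 + 6·5 = 37.5.

37.5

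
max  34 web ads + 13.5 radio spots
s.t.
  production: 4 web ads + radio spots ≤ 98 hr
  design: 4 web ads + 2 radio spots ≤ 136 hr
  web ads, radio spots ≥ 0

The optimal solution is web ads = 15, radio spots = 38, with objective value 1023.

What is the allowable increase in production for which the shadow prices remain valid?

Binding constraints: production, design. The basis is B = [[4,1],[4,2]] with det 4.
Per unit increase in production, x* moves by d = (0.5, -1).
The basis stays optimal until radio spots reaches 0; allowable increase = 38 hr.

38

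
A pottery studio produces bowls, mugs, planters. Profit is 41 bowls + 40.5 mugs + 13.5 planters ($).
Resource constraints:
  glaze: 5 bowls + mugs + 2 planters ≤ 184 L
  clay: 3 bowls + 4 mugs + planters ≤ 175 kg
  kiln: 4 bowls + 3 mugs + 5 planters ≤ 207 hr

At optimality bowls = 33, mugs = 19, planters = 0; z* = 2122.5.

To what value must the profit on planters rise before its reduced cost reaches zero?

At the optimum: glaze uses 184 of 184 (binding); clay uses 175 of 175 (binding); kiln uses 189 of 207 (slack = 18).
Slack constraints have shadow price 0 (complementary slackness).
The binding rows give the dual system: 5·y_glaze + 3·y_clay = 41 and 1·y_glaze + 4·y_clay = 40.5.
Solving: y_glaze = 2.5, y_clay = 9.5.
planters enters the basis when its profit ≥ yᵀa₃ = 2.5·2 + 9.5·1 = 14.5.

14.5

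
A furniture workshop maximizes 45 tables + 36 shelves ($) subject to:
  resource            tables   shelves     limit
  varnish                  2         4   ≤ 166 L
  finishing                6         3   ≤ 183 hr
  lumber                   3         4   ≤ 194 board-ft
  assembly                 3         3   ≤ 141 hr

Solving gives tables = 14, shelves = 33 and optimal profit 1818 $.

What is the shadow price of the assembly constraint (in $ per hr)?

9

Check each constraint at x*: varnish 160/166 (slack 6); finishing 183/183 (tight); lumber 174/194 (slack 20); assembly 141/141 (tight).
By complementary slackness, y = 0 for the non-binding constraints.
The binding rows give the dual system: 6·y_finishing + 3·y_assembly = 45 and 3·y_finishing + 3·y_assembly = 36.
Solving: y_finishing = 3, y_assembly = 9.
Shadow price of assembly = 9.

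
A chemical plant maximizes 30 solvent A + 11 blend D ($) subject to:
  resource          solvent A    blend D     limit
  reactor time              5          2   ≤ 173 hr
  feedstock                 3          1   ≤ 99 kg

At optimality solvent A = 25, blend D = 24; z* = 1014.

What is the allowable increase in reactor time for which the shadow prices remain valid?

25

Binding constraints: reactor time, feedstock. The basis is B = [[5,2],[3,1]] with det -1.
Per unit increase in reactor time, x* moves by d = (-1, 3).
The basis stays optimal until solvent A reaches 0; allowable increase = 25 hr.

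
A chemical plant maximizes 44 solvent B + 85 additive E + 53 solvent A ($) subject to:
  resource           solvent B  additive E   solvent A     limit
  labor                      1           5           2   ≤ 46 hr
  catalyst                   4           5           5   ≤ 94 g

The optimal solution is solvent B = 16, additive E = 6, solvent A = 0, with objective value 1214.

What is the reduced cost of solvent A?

-8

Both labor and catalyst are binding at x*.
The binding rows give the dual system: 1·y_labor + 4·y_catalyst = 44 and 5·y_labor + 5·y_catalyst = 85.
Solving: y_labor = 8, y_catalyst = 9.
Reduced cost of solvent A: c₃ − yᵀa₃ = 53 − (8·2 + 9·5) = 53 − 61 = -8.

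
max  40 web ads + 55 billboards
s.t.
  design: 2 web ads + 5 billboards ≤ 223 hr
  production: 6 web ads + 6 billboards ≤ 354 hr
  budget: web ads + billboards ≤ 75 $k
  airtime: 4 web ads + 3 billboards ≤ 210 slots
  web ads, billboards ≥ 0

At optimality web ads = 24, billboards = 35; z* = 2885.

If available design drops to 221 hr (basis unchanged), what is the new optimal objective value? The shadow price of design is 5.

Δb = -2, so new z* = 2885 + (5)·(-2) = 2885 − 10 = 2875.

2875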